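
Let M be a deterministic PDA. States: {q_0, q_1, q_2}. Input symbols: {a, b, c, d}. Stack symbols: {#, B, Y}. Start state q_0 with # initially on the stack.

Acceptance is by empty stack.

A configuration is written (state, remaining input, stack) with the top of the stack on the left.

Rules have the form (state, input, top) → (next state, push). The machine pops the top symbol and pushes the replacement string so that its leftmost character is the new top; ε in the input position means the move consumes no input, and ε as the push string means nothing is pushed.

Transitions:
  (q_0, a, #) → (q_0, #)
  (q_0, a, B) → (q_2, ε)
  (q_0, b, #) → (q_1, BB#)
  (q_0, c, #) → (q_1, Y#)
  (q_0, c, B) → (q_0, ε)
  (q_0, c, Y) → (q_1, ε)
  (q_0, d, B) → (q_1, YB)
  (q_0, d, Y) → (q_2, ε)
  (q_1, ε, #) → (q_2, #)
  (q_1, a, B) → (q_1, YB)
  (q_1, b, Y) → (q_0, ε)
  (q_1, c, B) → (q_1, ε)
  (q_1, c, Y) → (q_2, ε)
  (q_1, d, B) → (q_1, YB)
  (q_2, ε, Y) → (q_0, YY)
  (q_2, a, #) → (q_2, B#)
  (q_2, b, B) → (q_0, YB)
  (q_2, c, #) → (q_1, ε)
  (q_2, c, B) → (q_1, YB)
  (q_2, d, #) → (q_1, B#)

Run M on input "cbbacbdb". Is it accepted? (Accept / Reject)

Reject

(q_0, cbbacbdb, #)
  read c, top #: go to q_1, push Y# → (q_1, bbacbdb, Y#)
  read b, top Y: go to q_0, push ε → (q_0, bacbdb, #)
  read b, top #: go to q_1, push BB# → (q_1, acbdb, BB#)
  read a, top B: go to q_1, push YB → (q_1, cbdb, YBB#)
  read c, top Y: go to q_2, push ε → (q_2, bdb, BB#)
  read b, top B: go to q_0, push YB → (q_0, db, YBB#)
  read d, top Y: go to q_2, push ε → (q_2, b, BB#)
  read b, top B: go to q_0, push YB → (q_0, ε, YBB#)
All input consumed; stack is YBB#, not empty, and no further ε-move applies.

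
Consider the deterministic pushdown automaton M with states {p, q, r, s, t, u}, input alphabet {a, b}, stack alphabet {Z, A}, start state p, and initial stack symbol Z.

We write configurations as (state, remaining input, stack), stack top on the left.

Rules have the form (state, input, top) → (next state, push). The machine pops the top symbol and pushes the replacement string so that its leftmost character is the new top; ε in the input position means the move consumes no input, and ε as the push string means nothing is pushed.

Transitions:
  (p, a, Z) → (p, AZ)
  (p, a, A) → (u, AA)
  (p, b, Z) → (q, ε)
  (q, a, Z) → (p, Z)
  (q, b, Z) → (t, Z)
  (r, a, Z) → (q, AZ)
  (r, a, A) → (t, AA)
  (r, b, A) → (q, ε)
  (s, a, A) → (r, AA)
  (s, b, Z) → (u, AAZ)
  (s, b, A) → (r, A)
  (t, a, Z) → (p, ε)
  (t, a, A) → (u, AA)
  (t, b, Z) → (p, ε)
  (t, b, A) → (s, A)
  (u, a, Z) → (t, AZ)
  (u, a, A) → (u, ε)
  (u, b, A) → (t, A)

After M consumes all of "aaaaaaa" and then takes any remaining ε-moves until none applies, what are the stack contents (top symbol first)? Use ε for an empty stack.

(p, aaaaaaa, Z)
  read a, top Z: go to p, push AZ → (p, aaaaaa, AZ)
  read a, top A: go to u, push AA → (u, aaaaa, AAZ)
  read a, top A: go to u, push ε → (u, aaaa, AZ)
  read a, top A: go to u, push ε → (u, aaa, Z)
  read a, top Z: go to t, push AZ → (t, aa, AZ)
  read a, top A: go to u, push AA → (u, a, AAZ)
  read a, top A: go to u, push ε → (u, ε, AZ)
All input consumed in state u with stack AZ.

AZ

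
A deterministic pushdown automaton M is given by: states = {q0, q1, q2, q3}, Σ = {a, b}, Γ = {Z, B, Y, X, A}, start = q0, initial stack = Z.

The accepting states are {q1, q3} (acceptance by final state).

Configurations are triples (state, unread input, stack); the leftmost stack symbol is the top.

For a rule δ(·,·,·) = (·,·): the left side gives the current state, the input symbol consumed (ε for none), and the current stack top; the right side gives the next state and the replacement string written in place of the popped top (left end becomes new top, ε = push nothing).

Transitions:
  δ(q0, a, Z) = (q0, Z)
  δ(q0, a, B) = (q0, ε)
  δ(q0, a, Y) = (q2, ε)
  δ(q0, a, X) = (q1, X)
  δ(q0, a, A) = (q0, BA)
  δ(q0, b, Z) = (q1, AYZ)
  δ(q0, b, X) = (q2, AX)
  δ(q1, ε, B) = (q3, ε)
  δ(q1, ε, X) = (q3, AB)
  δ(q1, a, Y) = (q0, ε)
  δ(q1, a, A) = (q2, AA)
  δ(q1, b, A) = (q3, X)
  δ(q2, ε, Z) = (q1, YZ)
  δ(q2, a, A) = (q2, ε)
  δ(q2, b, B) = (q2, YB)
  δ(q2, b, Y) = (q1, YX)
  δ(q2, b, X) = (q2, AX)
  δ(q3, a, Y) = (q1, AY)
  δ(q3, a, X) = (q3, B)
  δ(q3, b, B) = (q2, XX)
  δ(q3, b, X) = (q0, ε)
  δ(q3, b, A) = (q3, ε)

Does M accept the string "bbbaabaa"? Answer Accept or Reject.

(q0, bbbaabaa, Z)
  read b, top Z: go to q1, push AYZ → (q1, bbaabaa, AYZ)
  read b, top A: go to q3, push X → (q3, baabaa, XYZ)
  read b, top X: go to q0, push ε → (q0, aabaa, YZ)
  read a, top Y: go to q2, push ε → (q2, abaa, Z)
  ε-move, top Z: go to q1, push YZ → (q1, abaa, YZ)
  read a, top Y: go to q0, push ε → (q0, baa, Z)
  read b, top Z: go to q1, push AYZ → (q1, aa, AYZ)
  read a, top A: go to q2, push AA → (q2, a, AAYZ)
  read a, top A: go to q2, push ε → (q2, ε, AYZ)
All input consumed; state q2 ∉ F and no further ε-move applies.

Reject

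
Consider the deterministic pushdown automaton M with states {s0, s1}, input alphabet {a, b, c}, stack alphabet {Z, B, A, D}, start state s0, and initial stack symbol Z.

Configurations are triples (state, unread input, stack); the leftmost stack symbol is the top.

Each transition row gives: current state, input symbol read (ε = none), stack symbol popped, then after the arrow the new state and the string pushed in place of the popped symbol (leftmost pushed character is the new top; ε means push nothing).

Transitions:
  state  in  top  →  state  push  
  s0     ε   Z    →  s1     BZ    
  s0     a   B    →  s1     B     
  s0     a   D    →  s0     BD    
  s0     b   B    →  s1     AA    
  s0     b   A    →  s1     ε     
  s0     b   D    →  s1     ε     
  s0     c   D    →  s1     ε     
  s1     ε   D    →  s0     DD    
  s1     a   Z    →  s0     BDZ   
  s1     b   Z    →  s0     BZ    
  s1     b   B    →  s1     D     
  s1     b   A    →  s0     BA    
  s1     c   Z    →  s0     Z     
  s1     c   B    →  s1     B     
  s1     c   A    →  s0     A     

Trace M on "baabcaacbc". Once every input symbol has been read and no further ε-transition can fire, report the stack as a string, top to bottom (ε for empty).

(s0, baabcaacbc, Z)
  ε-move, top Z: go to s1, push BZ → (s1, baabcaacbc, BZ)
  read b, top B: go to s1, push D → (s1, aabcaacbc, DZ)
  ε-move, top D: go to s0, push DD → (s0, aabcaacbc, DDZ)
  read a, top D: go to s0, push BD → (s0, abcaacbc, BDDZ)
  read a, top B: go to s1, push B → (s1, bcaacbc, BDDZ)
  read b, top B: go to s1, push D → (s1, caacbc, DDDZ)
  ε-move, top D: go to s0, push DD → (s0, caacbc, DDDDZ)
  read c, top D: go to s1, push ε → (s1, aacbc, DDDZ)
  ε-move, top D: go to s0, push DD → (s0, aacbc, DDDDZ)
  read a, top D: go to s0, push BD → (s0, acbc, BDDDDZ)
  read a, top B: go to s1, push B → (s1, cbc, BDDDDZ)
  read c, top B: go to s1, push B → (s1, bc, BDDDDZ)
  read b, top B: go to s1, push D → (s1, c, DDDDDZ)
  ε-move, top D: go to s0, push DD → (s0, c, DDDDDDZ)
  read c, top D: go to s1, push ε → (s1, ε, DDDDDZ)
  ε-move, top D: go to s0, push DD → (s0, ε, DDDDDDZ)
All input consumed in state s0 with stack DDDDDDZ.

DDDDDDZ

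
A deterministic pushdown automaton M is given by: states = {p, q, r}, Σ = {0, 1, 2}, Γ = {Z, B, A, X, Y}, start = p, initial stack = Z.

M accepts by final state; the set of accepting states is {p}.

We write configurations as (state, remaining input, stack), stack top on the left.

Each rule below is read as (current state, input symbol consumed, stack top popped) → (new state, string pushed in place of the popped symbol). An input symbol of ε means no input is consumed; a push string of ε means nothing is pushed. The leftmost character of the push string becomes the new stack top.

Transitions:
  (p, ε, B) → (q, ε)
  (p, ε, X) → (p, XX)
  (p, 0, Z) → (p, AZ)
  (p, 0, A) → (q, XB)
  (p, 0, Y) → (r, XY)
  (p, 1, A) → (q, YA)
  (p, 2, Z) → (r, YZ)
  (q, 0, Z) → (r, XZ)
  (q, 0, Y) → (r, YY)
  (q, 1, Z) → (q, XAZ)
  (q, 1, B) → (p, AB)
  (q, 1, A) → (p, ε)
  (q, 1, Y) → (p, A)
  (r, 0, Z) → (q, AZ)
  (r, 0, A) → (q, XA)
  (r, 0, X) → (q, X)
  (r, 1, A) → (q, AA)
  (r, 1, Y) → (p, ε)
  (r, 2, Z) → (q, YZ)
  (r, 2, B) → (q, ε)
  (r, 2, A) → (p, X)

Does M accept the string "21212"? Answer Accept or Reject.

Reject

(p, 21212, Z)
  read 2, top Z: go to r, push YZ → (r, 1212, YZ)
  read 1, top Y: go to p, push ε → (p, 212, Z)
  read 2, top Z: go to r, push YZ → (r, 12, YZ)
  read 1, top Y: go to p, push ε → (p, 2, Z)
  read 2, top Z: go to r, push YZ → (r, ε, YZ)
All input consumed; state r ∉ F and no further ε-move applies.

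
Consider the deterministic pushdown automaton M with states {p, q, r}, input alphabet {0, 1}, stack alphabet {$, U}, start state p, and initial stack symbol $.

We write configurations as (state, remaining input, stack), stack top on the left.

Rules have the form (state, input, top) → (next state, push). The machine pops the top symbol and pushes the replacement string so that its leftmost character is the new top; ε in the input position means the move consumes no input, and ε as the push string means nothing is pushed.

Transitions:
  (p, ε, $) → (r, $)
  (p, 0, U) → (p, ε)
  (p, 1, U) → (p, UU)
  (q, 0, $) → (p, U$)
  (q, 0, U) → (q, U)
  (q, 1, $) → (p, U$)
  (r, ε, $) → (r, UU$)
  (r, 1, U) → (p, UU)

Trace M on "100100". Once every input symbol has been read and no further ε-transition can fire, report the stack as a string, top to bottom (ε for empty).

(p, 100100, $)
  ε-move, top $: go to r, push $ → (r, 100100, $)
  ε-move, top $: go to r, push UU$ → (r, 100100, UU$)
  read 1, top U: go to p, push UU → (p, 00100, UUU$)
  read 0, top U: go to p, push ε → (p, 0100, UU$)
  read 0, top U: go to p, push ε → (p, 100, U$)
  read 1, top U: go to p, push UU → (p, 00, UU$)
  read 0, top U: go to p, push ε → (p, 0, U$)
  read 0, top U: go to p, push ε → (p, ε, $)
  ε-move, top $: go to r, push $ → (r, ε, $)
  ε-move, top $: go to r, push UU$ → (r, ε, UU$)
All input consumed in state r with stack UU$.

UU$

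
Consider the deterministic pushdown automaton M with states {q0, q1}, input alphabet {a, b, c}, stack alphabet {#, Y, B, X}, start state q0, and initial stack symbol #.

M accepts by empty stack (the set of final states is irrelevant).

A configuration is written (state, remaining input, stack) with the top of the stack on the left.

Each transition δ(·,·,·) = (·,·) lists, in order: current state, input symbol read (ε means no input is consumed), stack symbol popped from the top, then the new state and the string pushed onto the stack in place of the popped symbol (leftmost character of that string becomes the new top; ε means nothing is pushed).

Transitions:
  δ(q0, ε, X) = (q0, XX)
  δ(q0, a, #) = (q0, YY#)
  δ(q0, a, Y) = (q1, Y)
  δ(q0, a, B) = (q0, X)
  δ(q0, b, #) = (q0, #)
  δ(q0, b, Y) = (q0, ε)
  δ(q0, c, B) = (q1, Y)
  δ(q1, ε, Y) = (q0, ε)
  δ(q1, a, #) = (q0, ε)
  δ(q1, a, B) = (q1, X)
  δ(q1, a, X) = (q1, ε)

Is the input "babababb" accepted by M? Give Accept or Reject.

Reject

(q0, babababb, #)
  read b, top #: go to q0, push # → (q0, abababb, #)
  read a, top #: go to q0, push YY# → (q0, bababb, YY#)
  read b, top Y: go to q0, push ε → (q0, ababb, Y#)
  read a, top Y: go to q1, push Y → (q1, babb, Y#)
  ε-move, top Y: go to q0, push ε → (q0, babb, #)
  read b, top #: go to q0, push # → (q0, abb, #)
  read a, top #: go to q0, push YY# → (q0, bb, YY#)
  read b, top Y: go to q0, push ε → (q0, b, Y#)
  read b, top Y: go to q0, push ε → (q0, ε, #)
All input consumed; stack is #, not empty, and no further ε-move applies.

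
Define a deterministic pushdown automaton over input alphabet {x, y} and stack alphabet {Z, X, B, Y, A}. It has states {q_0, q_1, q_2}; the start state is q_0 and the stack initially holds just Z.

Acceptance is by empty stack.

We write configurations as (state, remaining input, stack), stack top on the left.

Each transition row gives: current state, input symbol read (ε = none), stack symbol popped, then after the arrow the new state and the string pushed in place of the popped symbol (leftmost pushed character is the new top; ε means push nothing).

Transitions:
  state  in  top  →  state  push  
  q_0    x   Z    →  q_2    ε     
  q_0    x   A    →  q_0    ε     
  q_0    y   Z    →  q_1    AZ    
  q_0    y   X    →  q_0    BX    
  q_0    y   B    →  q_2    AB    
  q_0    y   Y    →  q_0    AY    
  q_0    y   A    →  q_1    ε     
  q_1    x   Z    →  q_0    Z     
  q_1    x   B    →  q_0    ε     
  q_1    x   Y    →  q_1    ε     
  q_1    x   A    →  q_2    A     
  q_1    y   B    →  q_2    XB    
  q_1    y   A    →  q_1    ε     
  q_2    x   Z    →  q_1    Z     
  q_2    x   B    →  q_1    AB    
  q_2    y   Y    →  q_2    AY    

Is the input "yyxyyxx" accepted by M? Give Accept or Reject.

(q_0, yyxyyxx, Z) ⊢ (q_1, yxyyxx, AZ) ⊢ (q_1, xyyxx, Z) ⊢ (q_0, yyxx, Z) ⊢ (q_1, yxx, AZ) ⊢ (q_1, xx, Z) ⊢ (q_0, x, Z) ⊢ (q_2, ε, ε)
All input consumed and the stack is empty.

Accept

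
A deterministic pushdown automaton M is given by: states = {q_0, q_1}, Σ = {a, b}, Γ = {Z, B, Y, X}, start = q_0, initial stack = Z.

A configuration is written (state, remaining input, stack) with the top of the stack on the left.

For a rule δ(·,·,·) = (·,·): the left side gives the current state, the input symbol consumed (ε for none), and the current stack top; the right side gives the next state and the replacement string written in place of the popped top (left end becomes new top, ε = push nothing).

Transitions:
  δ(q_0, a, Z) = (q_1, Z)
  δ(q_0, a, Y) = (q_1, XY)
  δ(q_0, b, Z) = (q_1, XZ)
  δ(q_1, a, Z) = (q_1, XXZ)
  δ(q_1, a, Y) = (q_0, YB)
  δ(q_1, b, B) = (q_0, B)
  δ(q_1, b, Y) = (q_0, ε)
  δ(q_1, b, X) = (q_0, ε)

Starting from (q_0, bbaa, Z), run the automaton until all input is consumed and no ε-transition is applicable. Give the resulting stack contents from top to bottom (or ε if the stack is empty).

XXZ

(q_0, bbaa, Z)
  read b, top Z: go to q_1, push XZ → (q_1, baa, XZ)
  read b, top X: go to q_0, push ε → (q_0, aa, Z)
  read a, top Z: go to q_1, push Z → (q_1, a, Z)
  read a, top Z: go to q_1, push XXZ → (q_1, ε, XXZ)
All input consumed in state q_1 with stack XXZ.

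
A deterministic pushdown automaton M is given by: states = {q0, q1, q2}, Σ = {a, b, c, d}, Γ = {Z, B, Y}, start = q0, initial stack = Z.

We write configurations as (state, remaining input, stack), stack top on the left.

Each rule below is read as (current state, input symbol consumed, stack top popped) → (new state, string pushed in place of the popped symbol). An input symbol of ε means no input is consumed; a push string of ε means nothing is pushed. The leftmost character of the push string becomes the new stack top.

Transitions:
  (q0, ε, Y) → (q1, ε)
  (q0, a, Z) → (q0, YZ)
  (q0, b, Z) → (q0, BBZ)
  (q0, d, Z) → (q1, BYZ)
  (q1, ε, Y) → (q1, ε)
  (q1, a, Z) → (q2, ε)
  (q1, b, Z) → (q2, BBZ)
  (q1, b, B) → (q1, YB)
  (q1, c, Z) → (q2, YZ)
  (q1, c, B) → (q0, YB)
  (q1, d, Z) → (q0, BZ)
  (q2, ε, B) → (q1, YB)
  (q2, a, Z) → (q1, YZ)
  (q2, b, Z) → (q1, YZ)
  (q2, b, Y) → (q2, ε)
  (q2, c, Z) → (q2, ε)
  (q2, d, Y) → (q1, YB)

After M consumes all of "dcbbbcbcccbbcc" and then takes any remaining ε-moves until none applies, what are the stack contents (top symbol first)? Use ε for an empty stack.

BYZ

(q0, dcbbbcbcccbbcc, Z) ⊢ (q1, cbbbcbcccbbcc, BYZ) ⊢ (q0, bbbcbcccbbcc, YBYZ) ⊢ (q1, bbbcbcccbbcc, BYZ) ⊢ (q1, bbcbcccbbcc, YBYZ) ⊢ (q1, bbcbcccbbcc, BYZ) ⊢ (q1, bcbcccbbcc, YBYZ) ⊢ (q1, bcbcccbbcc, BYZ) ⊢ (q1, cbcccbbcc, YBYZ) ⊢ (q1, cbcccbbcc, BYZ) ⊢ (q0, bcccbbcc, YBYZ) ⊢ (q1, bcccbbcc, BYZ) ⊢ (q1, cccbbcc, YBYZ) ⊢ (q1, cccbbcc, BYZ) ⊢ (q0, ccbbcc, YBYZ) ⊢ (q1, ccbbcc, BYZ) ⊢ (q0, cbbcc, YBYZ) ⊢ (q1, cbbcc, BYZ) ⊢ (q0, bbcc, YBYZ) ⊢ (q1, bbcc, BYZ) ⊢ (q1, bcc, YBYZ) ⊢ (q1, bcc, BYZ) ⊢ (q1, cc, YBYZ) ⊢ (q1, cc, BYZ) ⊢ (q0, c, YBYZ) ⊢ (q1, c, BYZ) ⊢ (q0, ε, YBYZ) ⊢ (q1, ε, BYZ)
All input consumed in state q1 with stack BYZ.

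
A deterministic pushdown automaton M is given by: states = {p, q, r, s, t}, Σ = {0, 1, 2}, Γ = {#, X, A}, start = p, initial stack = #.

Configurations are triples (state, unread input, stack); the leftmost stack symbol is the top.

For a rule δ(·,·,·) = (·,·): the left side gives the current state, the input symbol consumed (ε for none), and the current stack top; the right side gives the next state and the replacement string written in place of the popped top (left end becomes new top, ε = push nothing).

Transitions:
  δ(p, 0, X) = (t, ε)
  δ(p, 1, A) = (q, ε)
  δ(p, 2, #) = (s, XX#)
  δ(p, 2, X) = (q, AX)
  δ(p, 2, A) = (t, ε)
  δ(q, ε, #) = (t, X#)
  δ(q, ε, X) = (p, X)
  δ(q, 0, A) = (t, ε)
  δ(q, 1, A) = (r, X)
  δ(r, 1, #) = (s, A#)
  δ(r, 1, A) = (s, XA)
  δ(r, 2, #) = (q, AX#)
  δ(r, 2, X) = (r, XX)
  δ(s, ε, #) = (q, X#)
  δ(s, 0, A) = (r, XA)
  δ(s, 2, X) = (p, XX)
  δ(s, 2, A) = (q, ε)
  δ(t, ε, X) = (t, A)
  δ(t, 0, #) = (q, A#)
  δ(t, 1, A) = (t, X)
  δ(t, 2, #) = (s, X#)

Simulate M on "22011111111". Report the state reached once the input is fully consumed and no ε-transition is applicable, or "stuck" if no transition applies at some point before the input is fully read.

t

(p, 22011111111, #) ⊢ (s, 2011111111, XX#) ⊢ (p, 011111111, XXX#) ⊢ (t, 11111111, XX#) ⊢ (t, 11111111, AX#) ⊢ (t, 1111111, XX#) ⊢ (t, 1111111, AX#) ⊢ (t, 111111, XX#) ⊢ (t, 111111, AX#) ⊢ (t, 11111, XX#) ⊢ (t, 11111, AX#) ⊢ (t, 1111, XX#) ⊢ (t, 1111, AX#) ⊢ (t, 111, XX#) ⊢ (t, 111, AX#) ⊢ (t, 11, XX#) ⊢ (t, 11, AX#) ⊢ (t, 1, XX#) ⊢ (t, 1, AX#) ⊢ (t, ε, XX#) ⊢ (t, ε, AX#)
All input consumed; M is in state t.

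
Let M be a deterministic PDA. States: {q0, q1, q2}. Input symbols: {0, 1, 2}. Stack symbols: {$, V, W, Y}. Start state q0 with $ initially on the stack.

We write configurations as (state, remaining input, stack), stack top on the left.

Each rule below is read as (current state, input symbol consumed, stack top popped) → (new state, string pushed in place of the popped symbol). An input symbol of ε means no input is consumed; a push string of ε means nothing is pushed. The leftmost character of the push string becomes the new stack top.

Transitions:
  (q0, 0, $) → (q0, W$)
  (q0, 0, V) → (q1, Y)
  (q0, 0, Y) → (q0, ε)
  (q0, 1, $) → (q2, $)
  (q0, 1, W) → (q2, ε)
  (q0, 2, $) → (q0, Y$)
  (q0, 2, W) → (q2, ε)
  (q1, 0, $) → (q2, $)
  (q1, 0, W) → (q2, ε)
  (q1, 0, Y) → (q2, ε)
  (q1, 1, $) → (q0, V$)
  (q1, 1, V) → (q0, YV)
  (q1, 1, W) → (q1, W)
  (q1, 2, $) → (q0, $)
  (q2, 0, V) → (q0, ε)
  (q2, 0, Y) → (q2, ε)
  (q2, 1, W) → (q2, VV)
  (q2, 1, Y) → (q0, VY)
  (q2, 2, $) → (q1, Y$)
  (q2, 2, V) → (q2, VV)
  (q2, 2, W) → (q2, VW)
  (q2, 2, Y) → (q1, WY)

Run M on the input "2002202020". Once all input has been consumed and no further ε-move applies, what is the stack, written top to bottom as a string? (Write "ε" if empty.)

(q0, 2002202020, $)
  read 2, top $: go to q0, push Y$ → (q0, 002202020, Y$)
  read 0, top Y: go to q0, push ε → (q0, 02202020, $)
  read 0, top $: go to q0, push W$ → (q0, 2202020, W$)
  read 2, top W: go to q2, push ε → (q2, 202020, $)
  read 2, top $: go to q1, push Y$ → (q1, 02020, Y$)
  read 0, top Y: go to q2, push ε → (q2, 2020, $)
  read 2, top $: go to q1, push Y$ → (q1, 020, Y$)
  read 0, top Y: go to q2, push ε → (q2, 20, $)
  read 2, top $: go to q1, push Y$ → (q1, 0, Y$)
  read 0, top Y: go to q2, push ε → (q2, ε, $)
All input consumed in state q2 with stack $.

$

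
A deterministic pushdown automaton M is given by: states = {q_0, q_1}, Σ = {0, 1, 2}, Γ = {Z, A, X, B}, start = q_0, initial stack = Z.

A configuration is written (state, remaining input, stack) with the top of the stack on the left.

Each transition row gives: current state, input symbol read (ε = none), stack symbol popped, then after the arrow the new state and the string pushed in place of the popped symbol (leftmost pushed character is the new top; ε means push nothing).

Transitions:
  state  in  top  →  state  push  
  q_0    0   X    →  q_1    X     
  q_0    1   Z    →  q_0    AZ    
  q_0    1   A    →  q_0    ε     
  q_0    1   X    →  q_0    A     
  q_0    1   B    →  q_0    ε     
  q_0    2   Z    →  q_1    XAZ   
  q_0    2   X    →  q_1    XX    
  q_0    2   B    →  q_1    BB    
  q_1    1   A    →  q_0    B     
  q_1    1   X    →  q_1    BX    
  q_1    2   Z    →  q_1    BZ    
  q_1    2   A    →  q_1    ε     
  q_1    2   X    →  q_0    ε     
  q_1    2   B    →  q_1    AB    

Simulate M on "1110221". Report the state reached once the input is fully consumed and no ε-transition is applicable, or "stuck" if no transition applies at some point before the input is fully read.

stuck

(q_0, 1110221, Z) ⊢ (q_0, 110221, AZ) ⊢ (q_0, 10221, Z) ⊢ (q_0, 0221, AZ)
No transition for (q_0, 0, top A); M blocks with input 0221 remaining.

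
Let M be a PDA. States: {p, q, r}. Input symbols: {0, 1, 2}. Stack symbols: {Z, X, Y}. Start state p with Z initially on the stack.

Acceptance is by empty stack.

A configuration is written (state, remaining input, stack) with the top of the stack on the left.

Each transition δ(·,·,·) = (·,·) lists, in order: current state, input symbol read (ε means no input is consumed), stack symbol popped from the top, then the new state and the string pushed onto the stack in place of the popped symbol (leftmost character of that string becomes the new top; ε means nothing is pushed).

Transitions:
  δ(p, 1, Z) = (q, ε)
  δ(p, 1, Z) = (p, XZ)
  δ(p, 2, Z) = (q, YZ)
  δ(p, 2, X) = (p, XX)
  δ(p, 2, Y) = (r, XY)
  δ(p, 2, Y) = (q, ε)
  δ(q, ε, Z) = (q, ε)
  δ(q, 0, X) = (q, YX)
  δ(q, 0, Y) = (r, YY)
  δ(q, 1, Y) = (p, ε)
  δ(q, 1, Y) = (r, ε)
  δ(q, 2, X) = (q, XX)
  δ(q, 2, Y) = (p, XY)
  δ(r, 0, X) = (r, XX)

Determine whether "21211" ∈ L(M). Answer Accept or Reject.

One accepting computation: (p, 21211, Z) ⊢ (q, 1211, YZ) ⊢ (p, 211, Z) ⊢ (q, 11, YZ) ⊢ (p, 1, Z) ⊢ (q, ε, ε)
All input consumed and the stack is empty.

Accept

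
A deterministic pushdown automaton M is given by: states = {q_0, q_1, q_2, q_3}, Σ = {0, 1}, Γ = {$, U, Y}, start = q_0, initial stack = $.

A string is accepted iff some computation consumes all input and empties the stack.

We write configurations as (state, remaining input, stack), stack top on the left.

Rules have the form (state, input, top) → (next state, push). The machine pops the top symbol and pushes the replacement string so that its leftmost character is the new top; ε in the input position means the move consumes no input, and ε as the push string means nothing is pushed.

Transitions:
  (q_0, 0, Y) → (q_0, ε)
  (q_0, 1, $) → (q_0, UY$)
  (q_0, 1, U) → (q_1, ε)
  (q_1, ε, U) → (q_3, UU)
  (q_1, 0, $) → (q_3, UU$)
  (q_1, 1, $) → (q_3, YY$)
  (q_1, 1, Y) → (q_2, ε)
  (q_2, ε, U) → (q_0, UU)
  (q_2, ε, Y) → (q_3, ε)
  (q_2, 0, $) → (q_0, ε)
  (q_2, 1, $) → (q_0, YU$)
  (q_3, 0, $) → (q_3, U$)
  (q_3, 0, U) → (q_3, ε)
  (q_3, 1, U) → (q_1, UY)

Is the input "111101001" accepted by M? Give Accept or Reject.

Reject

(q_0, 111101001, $) ⊢ (q_0, 11101001, UY$) ⊢ (q_1, 1101001, Y$) ⊢ (q_2, 101001, $) ⊢ (q_0, 01001, YU$) ⊢ (q_0, 1001, U$) ⊢ (q_1, 001, $) ⊢ (q_3, 01, UU$) ⊢ (q_3, 1, U$) ⊢ (q_1, ε, UY$) ⊢ (q_3, ε, UUY$)
All input consumed; stack is UUY$, not empty, and no further ε-move applies.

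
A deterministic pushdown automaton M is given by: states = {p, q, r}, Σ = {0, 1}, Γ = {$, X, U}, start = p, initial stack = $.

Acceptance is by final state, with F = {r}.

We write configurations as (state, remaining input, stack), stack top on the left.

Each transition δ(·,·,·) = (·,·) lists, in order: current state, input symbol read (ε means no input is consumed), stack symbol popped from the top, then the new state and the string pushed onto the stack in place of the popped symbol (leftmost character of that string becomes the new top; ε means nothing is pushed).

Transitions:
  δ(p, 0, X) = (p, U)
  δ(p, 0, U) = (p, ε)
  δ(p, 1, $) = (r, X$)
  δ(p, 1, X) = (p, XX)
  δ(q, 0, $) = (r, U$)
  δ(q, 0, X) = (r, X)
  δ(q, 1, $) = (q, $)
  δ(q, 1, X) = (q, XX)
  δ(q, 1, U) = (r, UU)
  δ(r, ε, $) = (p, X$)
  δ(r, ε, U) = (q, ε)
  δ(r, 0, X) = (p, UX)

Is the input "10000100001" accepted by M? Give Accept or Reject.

(p, 10000100001, $)
  read 1, top $: go to r, push X$ → (r, 0000100001, X$)
  read 0, top X: go to p, push UX → (p, 000100001, UX$)
  read 0, top U: go to p, push ε → (p, 00100001, X$)
  read 0, top X: go to p, push U → (p, 0100001, U$)
  read 0, top U: go to p, push ε → (p, 100001, $)
  read 1, top $: go to r, push X$ → (r, 00001, X$)
  read 0, top X: go to p, push UX → (p, 0001, UX$)
  read 0, top U: go to p, push ε → (p, 001, X$)
  read 0, top X: go to p, push U → (p, 01, U$)
  read 0, top U: go to p, push ε → (p, 1, $)
  read 1, top $: go to r, push X$ → (r, ε, X$)
All input consumed; state r ∈ F.

Accept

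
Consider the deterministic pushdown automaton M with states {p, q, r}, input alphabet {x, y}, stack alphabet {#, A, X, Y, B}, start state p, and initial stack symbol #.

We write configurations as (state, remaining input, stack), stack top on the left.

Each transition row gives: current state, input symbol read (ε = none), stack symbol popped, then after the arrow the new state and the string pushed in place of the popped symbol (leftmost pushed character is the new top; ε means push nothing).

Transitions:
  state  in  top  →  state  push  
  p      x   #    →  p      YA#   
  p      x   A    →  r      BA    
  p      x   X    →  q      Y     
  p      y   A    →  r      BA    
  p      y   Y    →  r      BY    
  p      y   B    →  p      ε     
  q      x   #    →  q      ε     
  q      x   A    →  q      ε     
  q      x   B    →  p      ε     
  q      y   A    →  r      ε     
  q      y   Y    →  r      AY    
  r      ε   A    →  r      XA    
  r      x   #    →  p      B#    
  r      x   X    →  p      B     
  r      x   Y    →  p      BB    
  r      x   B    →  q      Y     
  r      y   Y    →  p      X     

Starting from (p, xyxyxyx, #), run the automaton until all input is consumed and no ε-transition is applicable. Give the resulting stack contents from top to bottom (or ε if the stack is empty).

BAYYA#

(p, xyxyxyx, #)
  read x, top #: go to p, push YA# → (p, yxyxyx, YA#)
  read y, top Y: go to r, push BY → (r, xyxyx, BYA#)
  read x, top B: go to q, push Y → (q, yxyx, YYA#)
  read y, top Y: go to r, push AY → (r, xyx, AYYA#)
  ε-move, top A: go to r, push XA → (r, xyx, XAYYA#)
  read x, top X: go to p, push B → (p, yx, BAYYA#)
  read y, top B: go to p, push ε → (p, x, AYYA#)
  read x, top A: go to r, push BA → (r, ε, BAYYA#)
All input consumed in state r with stack BAYYA#.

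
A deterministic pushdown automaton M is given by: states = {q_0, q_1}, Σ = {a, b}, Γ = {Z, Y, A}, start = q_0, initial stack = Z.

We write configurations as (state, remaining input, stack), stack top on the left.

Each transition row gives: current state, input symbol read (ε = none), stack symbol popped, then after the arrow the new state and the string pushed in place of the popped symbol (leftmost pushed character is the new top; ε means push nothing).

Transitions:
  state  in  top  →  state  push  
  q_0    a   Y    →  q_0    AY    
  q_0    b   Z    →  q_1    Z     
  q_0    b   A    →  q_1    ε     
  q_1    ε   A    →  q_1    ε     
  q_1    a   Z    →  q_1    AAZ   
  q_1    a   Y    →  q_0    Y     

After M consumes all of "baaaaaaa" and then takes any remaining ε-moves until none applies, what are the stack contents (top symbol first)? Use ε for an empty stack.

Z

(q_0, baaaaaaa, Z)
  read b, top Z: go to q_1, push Z → (q_1, aaaaaaa, Z)
  read a, top Z: go to q_1, push AAZ → (q_1, aaaaaa, AAZ)
  ε-move, top A: go to q_1, push ε → (q_1, aaaaaa, AZ)
  ε-move, top A: go to q_1, push ε → (q_1, aaaaaa, Z)
  read a, top Z: go to q_1, push AAZ → (q_1, aaaaa, AAZ)
  ε-move, top A: go to q_1, push ε → (q_1, aaaaa, AZ)
  ε-move, top A: go to q_1, push ε → (q_1, aaaaa, Z)
  read a, top Z: go to q_1, push AAZ → (q_1, aaaa, AAZ)
  ε-move, top A: go to q_1, push ε → (q_1, aaaa, AZ)
  ε-move, top A: go to q_1, push ε → (q_1, aaaa, Z)
  read a, top Z: go to q_1, push AAZ → (q_1, aaa, AAZ)
  ε-move, top A: go to q_1, push ε → (q_1, aaa, AZ)
  ε-move, top A: go to q_1, push ε → (q_1, aaa, Z)
  read a, top Z: go to q_1, push AAZ → (q_1, aa, AAZ)
  ε-move, top A: go to q_1, push ε → (q_1, aa, AZ)
  ε-move, top A: go to q_1, push ε → (q_1, aa, Z)
  read a, top Z: go to q_1, push AAZ → (q_1, a, AAZ)
  ε-move, top A: go to q_1, push ε → (q_1, a, AZ)
  ε-move, top A: go to q_1, push ε → (q_1, a, Z)
  read a, top Z: go to q_1, push AAZ → (q_1, ε, AAZ)
  ε-move, top A: go to q_1, push ε → (q_1, ε, AZ)
  ε-move, top A: go to q_1, push ε → (q_1, ε, Z)
All input consumed in state q_1 with stack Z.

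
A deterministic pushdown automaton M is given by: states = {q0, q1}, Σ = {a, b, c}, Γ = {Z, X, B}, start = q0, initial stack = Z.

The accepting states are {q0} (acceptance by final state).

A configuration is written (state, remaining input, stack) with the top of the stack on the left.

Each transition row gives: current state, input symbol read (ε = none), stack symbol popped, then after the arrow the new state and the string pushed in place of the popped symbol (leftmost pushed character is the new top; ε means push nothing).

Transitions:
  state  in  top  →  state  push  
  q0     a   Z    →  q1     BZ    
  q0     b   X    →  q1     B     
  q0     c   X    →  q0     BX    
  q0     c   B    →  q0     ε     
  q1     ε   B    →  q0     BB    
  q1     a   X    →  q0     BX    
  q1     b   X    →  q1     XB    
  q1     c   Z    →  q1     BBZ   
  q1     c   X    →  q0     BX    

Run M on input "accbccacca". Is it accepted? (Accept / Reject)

Reject

(q0, accbccacca, Z) ⊢ (q1, ccbccacca, BZ) ⊢ (q0, ccbccacca, BBZ) ⊢ (q0, cbccacca, BZ) ⊢ (q0, bccacca, Z)
No transition applies at (q0, bccacca, Z); input not fully consumed.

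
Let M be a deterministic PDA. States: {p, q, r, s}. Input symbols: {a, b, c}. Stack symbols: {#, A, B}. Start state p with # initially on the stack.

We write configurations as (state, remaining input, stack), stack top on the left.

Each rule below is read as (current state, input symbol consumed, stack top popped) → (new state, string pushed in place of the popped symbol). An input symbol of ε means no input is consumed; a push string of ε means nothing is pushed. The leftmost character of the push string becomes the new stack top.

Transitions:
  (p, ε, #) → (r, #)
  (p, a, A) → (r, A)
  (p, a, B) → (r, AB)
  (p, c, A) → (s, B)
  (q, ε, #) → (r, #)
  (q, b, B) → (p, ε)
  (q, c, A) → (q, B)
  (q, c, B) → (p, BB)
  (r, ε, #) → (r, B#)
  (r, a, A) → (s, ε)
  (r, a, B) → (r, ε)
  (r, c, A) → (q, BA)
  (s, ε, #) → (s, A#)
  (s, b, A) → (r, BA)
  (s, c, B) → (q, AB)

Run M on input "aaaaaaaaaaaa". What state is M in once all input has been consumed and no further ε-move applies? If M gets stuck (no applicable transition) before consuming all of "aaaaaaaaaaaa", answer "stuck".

(p, aaaaaaaaaaaa, #) ⊢ (r, aaaaaaaaaaaa, #) ⊢ (r, aaaaaaaaaaaa, B#) ⊢ (r, aaaaaaaaaaa, #) ⊢ (r, aaaaaaaaaaa, B#) ⊢ (r, aaaaaaaaaa, #) ⊢ (r, aaaaaaaaaa, B#) ⊢ (r, aaaaaaaaa, #) ⊢ (r, aaaaaaaaa, B#) ⊢ (r, aaaaaaaa, #) ⊢ (r, aaaaaaaa, B#) ⊢ (r, aaaaaaa, #) ⊢ (r, aaaaaaa, B#) ⊢ (r, aaaaaa, #) ⊢ (r, aaaaaa, B#) ⊢ (r, aaaaa, #) ⊢ (r, aaaaa, B#) ⊢ (r, aaaa, #) ⊢ (r, aaaa, B#) ⊢ (r, aaa, #) ⊢ (r, aaa, B#) ⊢ (r, aa, #) ⊢ (r, aa, B#) ⊢ (r, a, #) ⊢ (r, a, B#) ⊢ (r, ε, #) ⊢ (r, ε, B#)
All input consumed; M is in state r.

r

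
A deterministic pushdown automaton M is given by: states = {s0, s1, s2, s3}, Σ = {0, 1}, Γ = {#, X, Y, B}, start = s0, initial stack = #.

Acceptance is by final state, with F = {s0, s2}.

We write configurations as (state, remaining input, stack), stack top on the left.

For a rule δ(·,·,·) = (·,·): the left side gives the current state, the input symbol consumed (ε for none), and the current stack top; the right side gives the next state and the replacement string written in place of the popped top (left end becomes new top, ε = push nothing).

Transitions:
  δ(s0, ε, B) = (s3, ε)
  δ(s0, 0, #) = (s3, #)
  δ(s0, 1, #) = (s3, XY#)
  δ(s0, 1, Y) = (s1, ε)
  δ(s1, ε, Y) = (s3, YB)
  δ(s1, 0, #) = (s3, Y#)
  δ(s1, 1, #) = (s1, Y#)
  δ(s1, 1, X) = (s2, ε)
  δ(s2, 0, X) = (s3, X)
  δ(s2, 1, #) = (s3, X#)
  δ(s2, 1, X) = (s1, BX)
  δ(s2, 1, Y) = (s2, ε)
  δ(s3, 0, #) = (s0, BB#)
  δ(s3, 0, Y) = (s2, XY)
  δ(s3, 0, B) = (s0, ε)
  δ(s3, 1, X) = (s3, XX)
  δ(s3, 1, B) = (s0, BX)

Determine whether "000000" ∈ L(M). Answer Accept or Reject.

(s0, 000000, #)
  read 0, top #: go to s3, push # → (s3, 00000, #)
  read 0, top #: go to s0, push BB# → (s0, 0000, BB#)
  ε-move, top B: go to s3, push ε → (s3, 0000, B#)
  read 0, top B: go to s0, push ε → (s0, 000, #)
  read 0, top #: go to s3, push # → (s3, 00, #)
  read 0, top #: go to s0, push BB# → (s0, 0, BB#)
  ε-move, top B: go to s3, push ε → (s3, 0, B#)
  read 0, top B: go to s0, push ε → (s0, ε, #)
All input consumed; state s0 ∈ F.

Accept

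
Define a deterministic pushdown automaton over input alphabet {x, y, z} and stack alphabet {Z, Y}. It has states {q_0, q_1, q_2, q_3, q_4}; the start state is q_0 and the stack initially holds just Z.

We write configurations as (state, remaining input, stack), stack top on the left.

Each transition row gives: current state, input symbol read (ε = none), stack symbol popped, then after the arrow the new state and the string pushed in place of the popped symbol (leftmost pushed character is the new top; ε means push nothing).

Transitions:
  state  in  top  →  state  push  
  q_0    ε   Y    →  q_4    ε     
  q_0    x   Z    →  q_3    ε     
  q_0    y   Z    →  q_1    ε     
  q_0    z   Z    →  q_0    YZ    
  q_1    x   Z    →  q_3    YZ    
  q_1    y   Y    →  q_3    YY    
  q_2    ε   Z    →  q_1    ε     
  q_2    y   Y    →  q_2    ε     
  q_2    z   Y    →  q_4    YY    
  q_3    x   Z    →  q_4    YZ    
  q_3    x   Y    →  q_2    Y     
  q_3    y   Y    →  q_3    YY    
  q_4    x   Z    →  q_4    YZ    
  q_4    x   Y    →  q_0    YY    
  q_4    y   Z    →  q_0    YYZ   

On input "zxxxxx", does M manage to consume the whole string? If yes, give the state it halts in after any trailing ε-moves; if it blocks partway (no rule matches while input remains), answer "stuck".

(q_0, zxxxxx, Z)
  read z, top Z: go to q_0, push YZ → (q_0, xxxxx, YZ)
  ε-move, top Y: go to q_4, push ε → (q_4, xxxxx, Z)
  read x, top Z: go to q_4, push YZ → (q_4, xxxx, YZ)
  read x, top Y: go to q_0, push YY → (q_0, xxx, YYZ)
  ε-move, top Y: go to q_4, push ε → (q_4, xxx, YZ)
  read x, top Y: go to q_0, push YY → (q_0, xx, YYZ)
  ε-move, top Y: go to q_4, push ε → (q_4, xx, YZ)
  read x, top Y: go to q_0, push YY → (q_0, x, YYZ)
  ε-move, top Y: go to q_4, push ε → (q_4, x, YZ)
  read x, top Y: go to q_0, push YY → (q_0, ε, YYZ)
  ε-move, top Y: go to q_4, push ε → (q_4, ε, YZ)
All input consumed; M is in state q_4.

q_4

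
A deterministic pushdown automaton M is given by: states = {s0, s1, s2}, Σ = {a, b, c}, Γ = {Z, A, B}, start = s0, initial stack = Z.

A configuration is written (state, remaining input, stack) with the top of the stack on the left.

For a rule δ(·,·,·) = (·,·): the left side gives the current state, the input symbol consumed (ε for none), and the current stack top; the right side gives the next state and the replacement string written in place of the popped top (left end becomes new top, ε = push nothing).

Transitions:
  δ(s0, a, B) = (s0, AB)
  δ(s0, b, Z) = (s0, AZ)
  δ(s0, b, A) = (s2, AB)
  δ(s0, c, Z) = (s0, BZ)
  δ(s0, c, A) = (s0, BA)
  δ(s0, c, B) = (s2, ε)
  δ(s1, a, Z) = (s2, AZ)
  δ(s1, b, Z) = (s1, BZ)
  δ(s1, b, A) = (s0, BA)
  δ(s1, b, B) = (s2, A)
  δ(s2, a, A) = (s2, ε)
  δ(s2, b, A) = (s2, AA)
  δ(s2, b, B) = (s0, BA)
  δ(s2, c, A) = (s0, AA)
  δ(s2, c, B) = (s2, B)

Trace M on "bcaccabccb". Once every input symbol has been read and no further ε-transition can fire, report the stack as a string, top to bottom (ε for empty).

ABAAZ

(s0, bcaccabccb, Z)
  read b, top Z: go to s0, push AZ → (s0, caccabccb, AZ)
  read c, top A: go to s0, push BA → (s0, accabccb, BAZ)
  read a, top B: go to s0, push AB → (s0, ccabccb, ABAZ)
  read c, top A: go to s0, push BA → (s0, cabccb, BABAZ)
  read c, top B: go to s2, push ε → (s2, abccb, ABAZ)
  read a, top A: go to s2, push ε → (s2, bccb, BAZ)
  read b, top B: go to s0, push BA → (s0, ccb, BAAZ)
  read c, top B: go to s2, push ε → (s2, cb, AAZ)
  read c, top A: go to s0, push AA → (s0, b, AAAZ)
  read b, top A: go to s2, push AB → (s2, ε, ABAAZ)
All input consumed in state s2 with stack ABAAZ.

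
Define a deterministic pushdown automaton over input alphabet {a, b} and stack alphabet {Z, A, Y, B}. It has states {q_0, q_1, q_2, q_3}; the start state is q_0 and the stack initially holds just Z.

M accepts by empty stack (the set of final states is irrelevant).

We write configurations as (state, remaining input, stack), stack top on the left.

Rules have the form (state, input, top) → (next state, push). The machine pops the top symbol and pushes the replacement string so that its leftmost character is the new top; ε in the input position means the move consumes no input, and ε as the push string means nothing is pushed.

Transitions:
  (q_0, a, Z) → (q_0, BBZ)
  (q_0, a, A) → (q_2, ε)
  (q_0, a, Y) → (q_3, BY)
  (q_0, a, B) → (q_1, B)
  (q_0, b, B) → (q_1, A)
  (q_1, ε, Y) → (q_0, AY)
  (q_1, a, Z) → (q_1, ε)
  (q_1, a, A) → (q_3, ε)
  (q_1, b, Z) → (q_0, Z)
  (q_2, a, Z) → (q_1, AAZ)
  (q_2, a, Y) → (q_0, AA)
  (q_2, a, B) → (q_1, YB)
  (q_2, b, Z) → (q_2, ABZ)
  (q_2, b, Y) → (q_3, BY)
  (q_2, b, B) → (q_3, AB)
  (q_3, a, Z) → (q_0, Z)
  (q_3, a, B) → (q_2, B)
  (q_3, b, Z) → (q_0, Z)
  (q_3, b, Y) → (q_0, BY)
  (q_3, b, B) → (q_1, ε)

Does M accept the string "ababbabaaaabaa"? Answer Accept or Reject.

(q_0, ababbabaaaabaa, Z) ⊢ (q_0, babbabaaaabaa, BBZ) ⊢ (q_1, abbabaaaabaa, ABZ) ⊢ (q_3, bbabaaaabaa, BZ) ⊢ (q_1, babaaaabaa, Z) ⊢ (q_0, abaaaabaa, Z) ⊢ (q_0, baaaabaa, BBZ) ⊢ (q_1, aaaabaa, ABZ) ⊢ (q_3, aaabaa, BZ) ⊢ (q_2, aabaa, BZ) ⊢ (q_1, abaa, YBZ) ⊢ (q_0, abaa, AYBZ) ⊢ (q_2, baa, YBZ) ⊢ (q_3, aa, BYBZ) ⊢ (q_2, a, BYBZ) ⊢ (q_1, ε, YBYBZ) ⊢ (q_0, ε, AYBYBZ)
All input consumed; stack is AYBYBZ, not empty, and no further ε-move applies.

Reject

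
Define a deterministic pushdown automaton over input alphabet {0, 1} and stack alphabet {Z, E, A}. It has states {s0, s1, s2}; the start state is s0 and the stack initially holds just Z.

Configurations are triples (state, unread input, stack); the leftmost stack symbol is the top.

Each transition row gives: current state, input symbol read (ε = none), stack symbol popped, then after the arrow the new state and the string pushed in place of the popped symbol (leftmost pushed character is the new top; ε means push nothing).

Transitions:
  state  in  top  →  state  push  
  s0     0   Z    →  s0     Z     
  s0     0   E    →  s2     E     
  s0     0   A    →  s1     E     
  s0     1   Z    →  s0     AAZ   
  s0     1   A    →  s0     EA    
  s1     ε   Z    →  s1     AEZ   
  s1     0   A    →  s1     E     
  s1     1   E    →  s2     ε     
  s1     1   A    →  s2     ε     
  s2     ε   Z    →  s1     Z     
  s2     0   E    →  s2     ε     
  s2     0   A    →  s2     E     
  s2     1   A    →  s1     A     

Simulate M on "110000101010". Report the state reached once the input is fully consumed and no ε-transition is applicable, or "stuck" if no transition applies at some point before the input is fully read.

s1

(s0, 110000101010, Z)
  read 1, top Z: go to s0, push AAZ → (s0, 10000101010, AAZ)
  read 1, top A: go to s0, push EA → (s0, 0000101010, EAAZ)
  read 0, top E: go to s2, push E → (s2, 000101010, EAAZ)
  read 0, top E: go to s2, push ε → (s2, 00101010, AAZ)
  read 0, top A: go to s2, push E → (s2, 0101010, EAZ)
  read 0, top E: go to s2, push ε → (s2, 101010, AZ)
  read 1, top A: go to s1, push A → (s1, 01010, AZ)
  read 0, top A: go to s1, push E → (s1, 1010, EZ)
  read 1, top E: go to s2, push ε → (s2, 010, Z)
  ε-move, top Z: go to s1, push Z → (s1, 010, Z)
  ε-move, top Z: go to s1, push AEZ → (s1, 010, AEZ)
  read 0, top A: go to s1, push E → (s1, 10, EEZ)
  read 1, top E: go to s2, push ε → (s2, 0, EZ)
  read 0, top E: go to s2, push ε → (s2, ε, Z)
  ε-move, top Z: go to s1, push Z → (s1, ε, Z)
  ε-move, top Z: go to s1, push AEZ → (s1, ε, AEZ)
All input consumed; M is in state s1.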